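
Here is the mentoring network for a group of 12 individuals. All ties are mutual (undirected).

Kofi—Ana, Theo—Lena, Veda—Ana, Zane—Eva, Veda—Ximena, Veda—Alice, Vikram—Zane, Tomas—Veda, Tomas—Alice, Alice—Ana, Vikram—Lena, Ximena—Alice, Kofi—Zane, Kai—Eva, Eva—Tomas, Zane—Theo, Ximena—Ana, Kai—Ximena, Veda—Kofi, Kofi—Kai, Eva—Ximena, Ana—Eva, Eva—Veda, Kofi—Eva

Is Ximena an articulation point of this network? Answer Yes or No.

No

Even without Ximena, every remaining node can still reach every other (the residual graph is connected), so Ximena is not a cut vertex.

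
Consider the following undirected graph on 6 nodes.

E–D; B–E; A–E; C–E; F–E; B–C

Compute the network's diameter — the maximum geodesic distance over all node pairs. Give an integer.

Eccentricity of each node (its greatest distance to any other): A:2, B:2, C:2, D:2, E:1, F:2.
The maximum eccentricity is 2, realized for instance by the pair C–A via C – E – A. So the diameter is 2.

2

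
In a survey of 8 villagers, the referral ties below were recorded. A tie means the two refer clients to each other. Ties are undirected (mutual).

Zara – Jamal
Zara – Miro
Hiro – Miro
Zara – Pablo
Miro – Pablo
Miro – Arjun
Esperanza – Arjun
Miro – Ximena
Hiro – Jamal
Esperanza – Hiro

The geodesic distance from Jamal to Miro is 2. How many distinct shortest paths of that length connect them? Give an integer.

The shortest distance is 2. The length-2 paths are: Jamal–Hiro–Miro; Jamal–Zara–Miro.
That gives 2 distinct shortest paths.

2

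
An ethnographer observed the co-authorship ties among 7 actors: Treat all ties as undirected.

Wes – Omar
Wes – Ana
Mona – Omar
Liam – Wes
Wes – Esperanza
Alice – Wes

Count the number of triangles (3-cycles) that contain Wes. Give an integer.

0

Wes's neighbors are Alice, Ana, Esperanza, Liam, and Omar, but none of them are tied to each other, so no triangle contains Wes.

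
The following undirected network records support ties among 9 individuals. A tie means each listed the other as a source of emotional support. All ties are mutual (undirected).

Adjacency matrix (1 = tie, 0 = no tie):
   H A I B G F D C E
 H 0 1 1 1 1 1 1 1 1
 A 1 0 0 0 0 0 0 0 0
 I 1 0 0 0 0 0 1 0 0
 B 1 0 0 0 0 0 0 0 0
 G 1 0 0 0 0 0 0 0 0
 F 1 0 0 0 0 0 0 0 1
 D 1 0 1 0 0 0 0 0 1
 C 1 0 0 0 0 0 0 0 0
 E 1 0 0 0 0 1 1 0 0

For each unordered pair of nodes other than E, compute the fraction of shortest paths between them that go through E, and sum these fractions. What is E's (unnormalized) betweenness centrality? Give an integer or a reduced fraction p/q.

1/2

Pairs whose geodesics pass through E — F–D: 1/2.
All other pairs contribute 0.
Summing the contributions gives betweenness(E) = 1/2.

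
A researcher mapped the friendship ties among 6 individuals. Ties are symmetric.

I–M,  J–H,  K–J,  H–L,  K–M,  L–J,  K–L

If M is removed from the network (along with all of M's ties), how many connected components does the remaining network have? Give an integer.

2

Without M, the remaining ties split the others into: {I}; {H, J, K, L}.
That's 2 separate components.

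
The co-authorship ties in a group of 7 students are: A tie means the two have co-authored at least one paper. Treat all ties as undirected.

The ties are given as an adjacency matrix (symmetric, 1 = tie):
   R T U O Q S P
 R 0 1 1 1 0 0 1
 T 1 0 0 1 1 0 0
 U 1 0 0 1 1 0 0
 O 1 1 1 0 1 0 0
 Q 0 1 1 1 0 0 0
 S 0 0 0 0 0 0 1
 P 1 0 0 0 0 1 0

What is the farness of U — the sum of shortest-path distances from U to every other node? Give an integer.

Distances from U: O:1, P:2, Q:1, R:1, S:3, T:2.
Sum = 1 + 2 + 1 + 1 + 3 + 2 = 10.

10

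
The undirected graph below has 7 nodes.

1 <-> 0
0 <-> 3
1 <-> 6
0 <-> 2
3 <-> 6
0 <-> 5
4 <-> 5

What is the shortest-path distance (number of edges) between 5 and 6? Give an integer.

3

One shortest route is 5 – 0 – 3 – 6, which uses 3 edges, and at distance 2 from 5 we only reach {1, 2, 3}, which does not include 6. So d(5,6) = 3.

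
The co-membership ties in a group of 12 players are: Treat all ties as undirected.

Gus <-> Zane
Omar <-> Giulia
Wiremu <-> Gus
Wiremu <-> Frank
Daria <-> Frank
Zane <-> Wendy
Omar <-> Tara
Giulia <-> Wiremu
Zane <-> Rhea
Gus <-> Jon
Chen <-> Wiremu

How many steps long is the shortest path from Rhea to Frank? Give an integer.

One shortest route is Rhea – Zane – Gus – Wiremu – Frank, which uses 4 edges, and at distance 3 from Rhea we only reach {Jon, Wiremu}, which does not include Frank. So d(Rhea,Frank) = 4.

4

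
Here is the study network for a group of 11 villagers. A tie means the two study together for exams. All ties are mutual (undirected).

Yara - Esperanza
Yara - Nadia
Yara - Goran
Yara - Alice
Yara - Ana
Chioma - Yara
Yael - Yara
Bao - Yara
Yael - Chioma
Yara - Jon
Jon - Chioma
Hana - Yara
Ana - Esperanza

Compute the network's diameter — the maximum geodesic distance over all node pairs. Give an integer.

Eccentricity of each node (its greatest distance to any other): Alice:2, Ana:2, Bao:2, Chioma:2, Esperanza:2, Goran:2, Hana:2, Jon:2, Nadia:2, Yael:2, Yara:1.
The maximum eccentricity is 2, realized for instance by the pair Goran–Hana via Goran – Yara – Hana. So the diameter is 2.

2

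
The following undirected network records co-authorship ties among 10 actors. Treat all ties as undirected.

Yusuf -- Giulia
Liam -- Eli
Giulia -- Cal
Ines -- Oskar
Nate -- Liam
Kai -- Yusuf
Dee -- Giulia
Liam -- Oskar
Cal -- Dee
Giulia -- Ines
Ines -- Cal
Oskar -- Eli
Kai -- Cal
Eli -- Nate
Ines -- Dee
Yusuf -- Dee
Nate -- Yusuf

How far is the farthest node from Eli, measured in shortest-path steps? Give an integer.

Distances from Eli: Cal:3, Dee:3, Giulia:3, Ines:2, Kai:3, Liam:1, Nate:1, Oskar:1, Yusuf:2.
The largest is 3 (to Kai, Giulia, Dee, and Cal), so the eccentricity of Eli is 3.

3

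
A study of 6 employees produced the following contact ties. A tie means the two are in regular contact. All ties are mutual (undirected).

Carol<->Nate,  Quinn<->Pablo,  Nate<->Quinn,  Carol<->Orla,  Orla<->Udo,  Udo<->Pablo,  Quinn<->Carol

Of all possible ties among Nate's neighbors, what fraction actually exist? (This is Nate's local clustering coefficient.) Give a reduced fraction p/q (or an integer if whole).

1

Nate's neighbors: Carol and Quinn (k = 2).
Possible neighbor pairs: C(2,2) = 1. Edges among them: Carol–Quinn → e = 1.
Clustering(Nate) = 1/1.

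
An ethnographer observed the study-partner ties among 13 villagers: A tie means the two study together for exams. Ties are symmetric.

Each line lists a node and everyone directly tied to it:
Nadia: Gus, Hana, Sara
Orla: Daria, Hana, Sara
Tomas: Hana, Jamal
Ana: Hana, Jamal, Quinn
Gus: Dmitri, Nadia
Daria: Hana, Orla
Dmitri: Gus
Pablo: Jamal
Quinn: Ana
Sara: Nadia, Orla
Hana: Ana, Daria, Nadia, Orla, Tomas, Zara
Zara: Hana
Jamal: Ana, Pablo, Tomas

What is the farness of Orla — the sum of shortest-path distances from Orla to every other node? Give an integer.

Distances from Orla: Ana:2, Daria:1, Dmitri:4, Gus:3, Hana:1, Jamal:3, Nadia:2, Pablo:4, Quinn:3, Sara:1, Tomas:2, Zara:2.
Sum = 2 + 1 + 4 + 3 + 1 + 3 + 2 + 4 + 3 + 1 + 2 + 2 = 28.

28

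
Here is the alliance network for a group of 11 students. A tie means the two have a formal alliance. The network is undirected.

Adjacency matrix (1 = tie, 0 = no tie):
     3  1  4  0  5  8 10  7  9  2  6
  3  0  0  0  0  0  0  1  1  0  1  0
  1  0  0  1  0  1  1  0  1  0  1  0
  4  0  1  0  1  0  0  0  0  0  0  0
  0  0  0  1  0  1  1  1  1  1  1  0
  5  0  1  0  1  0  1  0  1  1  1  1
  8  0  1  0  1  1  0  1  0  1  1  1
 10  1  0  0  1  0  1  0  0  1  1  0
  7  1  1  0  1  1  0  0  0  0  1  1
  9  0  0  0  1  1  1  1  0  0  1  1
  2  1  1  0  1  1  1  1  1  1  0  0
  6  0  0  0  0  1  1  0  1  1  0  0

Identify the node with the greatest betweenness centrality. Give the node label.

Unnormalized betweenness of each node: 0:1303/210, 1:106/35, 2:24/5, 3:1/3, 4:1/5, 5:883/420, 6:9/20, 7:851/210, 8:1219/420, 9:39/28, 10:23/15.
0 has the largest value, 1303/210, making it the main broker — the node through which the most shortest paths run.

0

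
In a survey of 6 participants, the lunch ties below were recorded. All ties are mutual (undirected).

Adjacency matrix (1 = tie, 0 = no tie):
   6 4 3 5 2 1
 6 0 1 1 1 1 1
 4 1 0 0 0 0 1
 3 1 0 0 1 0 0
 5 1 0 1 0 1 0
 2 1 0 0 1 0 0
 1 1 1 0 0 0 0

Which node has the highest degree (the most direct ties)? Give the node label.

6

Degrees — 1:2, 2:2, 3:2, 4:2, 5:3, 6:5.
The maximum is 5, attained only by 6.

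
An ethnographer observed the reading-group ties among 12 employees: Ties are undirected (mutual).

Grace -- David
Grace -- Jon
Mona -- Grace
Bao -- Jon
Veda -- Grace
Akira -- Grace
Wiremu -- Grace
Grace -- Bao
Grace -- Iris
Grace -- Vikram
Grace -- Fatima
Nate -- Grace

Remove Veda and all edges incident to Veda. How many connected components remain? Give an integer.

1

Veda's neighbors (Grace) remain reachable from one another through other ties, so the rest of the network stays in one piece.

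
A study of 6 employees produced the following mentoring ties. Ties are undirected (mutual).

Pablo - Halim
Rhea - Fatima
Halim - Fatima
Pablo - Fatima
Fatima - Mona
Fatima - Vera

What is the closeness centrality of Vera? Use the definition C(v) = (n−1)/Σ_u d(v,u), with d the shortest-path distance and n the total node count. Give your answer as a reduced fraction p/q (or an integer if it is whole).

5/9

Distances from Vera: Fatima:1, Halim:2, Mona:2, Pablo:2, Rhea:2. Sum = 9.
n = 6, so closeness = 5/9.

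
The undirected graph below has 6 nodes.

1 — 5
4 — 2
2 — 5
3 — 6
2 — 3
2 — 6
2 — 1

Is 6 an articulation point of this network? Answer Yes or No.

No

Even without 6, every remaining node can still reach every other (the residual graph is connected), so 6 is not a cut vertex.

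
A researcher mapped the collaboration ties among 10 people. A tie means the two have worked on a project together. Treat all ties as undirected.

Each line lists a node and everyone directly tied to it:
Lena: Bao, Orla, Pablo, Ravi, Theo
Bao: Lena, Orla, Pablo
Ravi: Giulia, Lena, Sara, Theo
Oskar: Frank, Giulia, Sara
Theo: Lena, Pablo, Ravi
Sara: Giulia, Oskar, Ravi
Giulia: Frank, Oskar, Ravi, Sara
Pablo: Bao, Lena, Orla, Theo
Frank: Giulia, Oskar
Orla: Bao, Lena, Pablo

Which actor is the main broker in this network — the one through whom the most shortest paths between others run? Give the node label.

Unnormalized betweenness of each node: Bao:0, Frank:0, Giulia:19/2, Lena:27/2, Orla:0, Oskar:1/2, Pablo:1, Ravi:20, Sara:3, Theo:5/2.
Ravi has the largest value, 20, making it the main broker — the node through which the most shortest paths run.

Ravi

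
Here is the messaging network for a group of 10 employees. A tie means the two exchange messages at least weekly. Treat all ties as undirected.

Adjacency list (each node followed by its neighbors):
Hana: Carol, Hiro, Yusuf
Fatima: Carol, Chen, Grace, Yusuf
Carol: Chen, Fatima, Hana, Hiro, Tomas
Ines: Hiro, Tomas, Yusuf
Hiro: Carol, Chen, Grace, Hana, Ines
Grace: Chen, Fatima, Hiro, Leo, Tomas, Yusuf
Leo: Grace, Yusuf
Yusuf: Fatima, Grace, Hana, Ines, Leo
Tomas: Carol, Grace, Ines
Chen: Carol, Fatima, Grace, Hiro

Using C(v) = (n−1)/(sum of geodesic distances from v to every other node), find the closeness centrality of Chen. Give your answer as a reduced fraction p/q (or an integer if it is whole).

9/14

Distances from Chen: Carol:1, Fatima:1, Grace:1, Hana:2, Hiro:1, Ines:2, Leo:2, Tomas:2, Yusuf:2. Sum = 14.
n = 10, so closeness = 9/14.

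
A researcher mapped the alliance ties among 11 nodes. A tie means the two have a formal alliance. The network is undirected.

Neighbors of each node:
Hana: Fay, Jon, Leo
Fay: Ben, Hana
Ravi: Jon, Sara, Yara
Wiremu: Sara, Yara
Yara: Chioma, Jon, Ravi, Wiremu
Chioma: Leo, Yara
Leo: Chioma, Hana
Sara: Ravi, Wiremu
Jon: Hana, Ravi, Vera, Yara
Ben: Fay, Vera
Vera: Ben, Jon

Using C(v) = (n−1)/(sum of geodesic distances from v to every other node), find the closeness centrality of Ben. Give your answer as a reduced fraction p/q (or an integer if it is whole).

Distances from Ben: Chioma:4, Fay:1, Hana:2, Jon:2, Leo:3, Ravi:3, Sara:4, Vera:1, Wiremu:4, Yara:3. Sum = 27.
n = 11, so closeness = 10/27.

10/27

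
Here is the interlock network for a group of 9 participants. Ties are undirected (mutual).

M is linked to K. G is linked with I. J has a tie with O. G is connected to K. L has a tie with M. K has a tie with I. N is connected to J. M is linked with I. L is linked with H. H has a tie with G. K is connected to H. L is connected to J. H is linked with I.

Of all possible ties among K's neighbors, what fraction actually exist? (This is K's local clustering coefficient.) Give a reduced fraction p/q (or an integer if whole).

2/3

K's neighbors: G, H, I, and M (k = 4).
Possible neighbor pairs: C(4,2) = 6. Edges among them: G–H, G–I, H–I, I–M → e = 4.
Clustering(K) = 4/6 = 2/3.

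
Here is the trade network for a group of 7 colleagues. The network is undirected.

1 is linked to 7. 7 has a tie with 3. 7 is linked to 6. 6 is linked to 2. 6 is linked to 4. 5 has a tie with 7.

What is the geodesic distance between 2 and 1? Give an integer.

One shortest route is 2 – 6 – 7 – 1, which uses 3 edges, and at distance 2 from 2 we only reach {4, 7}, which does not include 1. So d(2,1) = 3.

3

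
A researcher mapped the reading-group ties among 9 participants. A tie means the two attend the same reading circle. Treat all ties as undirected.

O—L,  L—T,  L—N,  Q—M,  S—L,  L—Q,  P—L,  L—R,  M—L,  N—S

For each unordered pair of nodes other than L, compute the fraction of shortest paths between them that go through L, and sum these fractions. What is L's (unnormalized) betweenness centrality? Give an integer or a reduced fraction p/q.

Pairs whose geodesics pass through L — Q–O: 1; Q–N: 1; Q–S: 1; Q–T: 1; Q–R: 1; Q–P: 1; O–M: 1; O–N: 1; O–S: 1; O–T: 1; O–R: 1; O–P: 1; M–N: 1; M–S: 1 … (+12 more pairs).
All other pairs contribute 0.
Summing the contributions gives betweenness(L) = 26.

26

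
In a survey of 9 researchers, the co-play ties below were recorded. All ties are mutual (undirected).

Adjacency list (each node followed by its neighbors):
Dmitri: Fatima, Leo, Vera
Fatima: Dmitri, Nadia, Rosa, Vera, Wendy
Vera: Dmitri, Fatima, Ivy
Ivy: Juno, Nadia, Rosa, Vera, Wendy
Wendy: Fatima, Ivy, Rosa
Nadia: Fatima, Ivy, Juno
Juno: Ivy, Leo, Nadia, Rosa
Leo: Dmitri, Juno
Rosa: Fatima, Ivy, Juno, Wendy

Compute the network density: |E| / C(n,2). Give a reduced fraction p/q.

There are 16 edges and 9 nodes, so the maximum possible is C(9,2) = 36.
Density = 16/36 = 4/9.

4/9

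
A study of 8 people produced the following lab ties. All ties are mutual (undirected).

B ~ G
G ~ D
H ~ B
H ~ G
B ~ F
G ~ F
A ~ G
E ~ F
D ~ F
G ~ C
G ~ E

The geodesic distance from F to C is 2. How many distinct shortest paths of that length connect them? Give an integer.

The shortest distance is 2, and the only length-2 path is F–G–C. So there is exactly 1 shortest path.

1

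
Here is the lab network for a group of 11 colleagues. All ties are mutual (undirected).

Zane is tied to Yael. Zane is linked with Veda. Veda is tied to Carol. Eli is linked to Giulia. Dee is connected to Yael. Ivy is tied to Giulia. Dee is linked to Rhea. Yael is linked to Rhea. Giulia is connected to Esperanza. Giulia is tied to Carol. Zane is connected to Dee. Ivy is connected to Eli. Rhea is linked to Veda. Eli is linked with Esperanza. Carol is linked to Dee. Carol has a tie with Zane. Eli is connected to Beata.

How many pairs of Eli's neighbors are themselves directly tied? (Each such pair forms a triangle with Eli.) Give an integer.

Eli's neighbors: Beata, Esperanza, Giulia, and Ivy.
Neighbor pairs that are themselves tied: Eli–Esperanza–Giulia; Eli–Giulia–Ivy. Each forms one triangle with Eli, for 2 in total.

2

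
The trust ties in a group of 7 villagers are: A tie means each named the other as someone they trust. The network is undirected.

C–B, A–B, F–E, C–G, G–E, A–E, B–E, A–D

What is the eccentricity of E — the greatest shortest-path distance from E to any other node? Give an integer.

Distances from E: A:1, B:1, C:2, D:2, F:1, G:1.
The largest is 2 (to C and D), so the eccentricity of E is 2.

2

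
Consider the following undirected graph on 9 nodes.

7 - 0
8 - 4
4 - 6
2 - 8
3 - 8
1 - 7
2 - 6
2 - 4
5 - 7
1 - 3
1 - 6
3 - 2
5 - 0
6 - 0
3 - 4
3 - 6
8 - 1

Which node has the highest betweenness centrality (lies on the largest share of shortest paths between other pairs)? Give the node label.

6

Unnormalized betweenness of each node: 0:9/2, 1:123/20, 2:9/20, 3:97/60, 4:9/20, 5:0, 6:127/15, 7:16/5, 8:7/6.
6 has the largest value, 127/15, making it the main broker — the node through which the most shortest paths run.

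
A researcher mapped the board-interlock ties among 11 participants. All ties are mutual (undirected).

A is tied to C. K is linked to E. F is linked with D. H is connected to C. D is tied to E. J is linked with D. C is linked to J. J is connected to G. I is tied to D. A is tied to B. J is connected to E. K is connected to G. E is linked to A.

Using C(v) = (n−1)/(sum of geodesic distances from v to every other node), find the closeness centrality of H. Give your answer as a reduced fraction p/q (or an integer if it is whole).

Distances from H: A:2, B:3, C:1, D:3, E:3, F:4, G:3, I:4, J:2, K:4. Sum = 29.
n = 11, so closeness = 10/29.

10/29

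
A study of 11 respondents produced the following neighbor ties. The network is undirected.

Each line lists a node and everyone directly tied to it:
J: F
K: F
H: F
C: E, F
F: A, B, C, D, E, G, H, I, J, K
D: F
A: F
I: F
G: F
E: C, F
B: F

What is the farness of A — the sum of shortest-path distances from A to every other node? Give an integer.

Distances from A: B:2, C:2, D:2, E:2, F:1, G:2, H:2, I:2, J:2, K:2.
Sum = 2 + 2 + 2 + 2 + 1 + 2 + 2 + 2 + 2 + 2 = 19.

19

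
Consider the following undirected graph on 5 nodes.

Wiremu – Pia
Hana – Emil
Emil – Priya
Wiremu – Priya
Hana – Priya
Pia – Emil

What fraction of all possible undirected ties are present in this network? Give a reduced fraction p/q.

3/5

There are 6 edges and 5 nodes, so the maximum possible is C(5,2) = 10.
Density = 6/10 = 3/5.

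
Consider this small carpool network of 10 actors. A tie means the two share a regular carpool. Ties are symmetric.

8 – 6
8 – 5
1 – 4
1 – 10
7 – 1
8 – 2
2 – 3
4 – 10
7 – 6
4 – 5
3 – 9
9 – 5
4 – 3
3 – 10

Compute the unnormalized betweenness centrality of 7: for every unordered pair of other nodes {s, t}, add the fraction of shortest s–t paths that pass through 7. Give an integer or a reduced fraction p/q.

Pairs whose geodesics pass through 7 — 10–6: 1; 8–1: 1/2; 4–6: 1/2; 1–6: 1.
All other pairs contribute 0.
Summing the contributions gives betweenness(7) = 3.

3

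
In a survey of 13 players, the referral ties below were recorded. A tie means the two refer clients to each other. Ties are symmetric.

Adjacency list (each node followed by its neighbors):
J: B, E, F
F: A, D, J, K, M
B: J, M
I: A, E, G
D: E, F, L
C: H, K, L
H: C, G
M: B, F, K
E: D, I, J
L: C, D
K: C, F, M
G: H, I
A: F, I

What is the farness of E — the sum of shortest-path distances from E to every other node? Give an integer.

Distances from E: A:2, B:2, C:3, D:1, F:2, G:2, H:3, I:1, J:1, K:3, L:2, M:3.
Sum = 2 + 2 + 3 + 1 + 2 + 2 + 3 + 1 + 1 + 3 + 2 + 3 = 25.

25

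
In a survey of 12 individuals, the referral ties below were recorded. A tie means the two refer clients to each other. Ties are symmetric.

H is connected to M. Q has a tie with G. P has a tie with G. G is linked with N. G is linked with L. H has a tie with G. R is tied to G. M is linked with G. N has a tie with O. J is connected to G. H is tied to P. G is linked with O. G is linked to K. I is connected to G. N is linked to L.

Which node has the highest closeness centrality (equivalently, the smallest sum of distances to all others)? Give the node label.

Farness (sum of distances to all others) for each node — G:11, H:19, I:21, J:21, K:21, L:20, M:20, N:19, O:20, P:20, Q:21, R:21.
The smallest farness is 11, for G, so G has the highest closeness.

G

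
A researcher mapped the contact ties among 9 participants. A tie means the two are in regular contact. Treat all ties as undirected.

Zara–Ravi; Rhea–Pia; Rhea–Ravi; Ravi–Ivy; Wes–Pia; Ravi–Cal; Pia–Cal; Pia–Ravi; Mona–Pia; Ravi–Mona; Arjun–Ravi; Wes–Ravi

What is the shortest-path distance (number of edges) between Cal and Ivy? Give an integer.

2

One shortest route is Cal – Ravi – Ivy, which uses 2 edges, and Cal and Ivy are not directly tied, so nothing shorter exists. So d(Cal,Ivy) = 2.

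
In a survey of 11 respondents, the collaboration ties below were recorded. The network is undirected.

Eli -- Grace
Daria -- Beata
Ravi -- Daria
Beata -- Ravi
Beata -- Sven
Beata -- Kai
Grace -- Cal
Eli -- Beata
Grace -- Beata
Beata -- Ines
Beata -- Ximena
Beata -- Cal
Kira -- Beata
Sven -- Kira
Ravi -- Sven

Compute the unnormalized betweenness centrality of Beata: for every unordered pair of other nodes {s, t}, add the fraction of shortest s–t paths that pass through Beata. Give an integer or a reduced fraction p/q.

77/2

Pairs whose geodesics pass through Beata — Kai–Daria: 1; Kai–Grace: 1; Kai–Ines: 1; Kai–Eli: 1; Kai–Ximena: 1; Kai–Cal: 1; Kai–Ravi: 1; Kai–Sven: 1; Kai–Kira: 1; Daria–Grace: 1; Daria–Ines: 1; Daria–Eli: 1; Daria–Ximena: 1; Daria–Cal: 1 … (+26 more pairs).
All other pairs contribute 0.
Summing the contributions gives betweenness(Beata) = 77/2.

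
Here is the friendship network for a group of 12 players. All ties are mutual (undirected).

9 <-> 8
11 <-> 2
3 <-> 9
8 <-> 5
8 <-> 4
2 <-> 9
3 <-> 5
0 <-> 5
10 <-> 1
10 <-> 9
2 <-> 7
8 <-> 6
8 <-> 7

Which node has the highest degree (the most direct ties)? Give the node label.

Degrees — 0:1, 1:1, 2:3, 3:2, 4:1, 5:3, 6:1, 7:2, 8:5, 9:4, 10:2, 11:1.
The maximum is 5, attained only by 8.

8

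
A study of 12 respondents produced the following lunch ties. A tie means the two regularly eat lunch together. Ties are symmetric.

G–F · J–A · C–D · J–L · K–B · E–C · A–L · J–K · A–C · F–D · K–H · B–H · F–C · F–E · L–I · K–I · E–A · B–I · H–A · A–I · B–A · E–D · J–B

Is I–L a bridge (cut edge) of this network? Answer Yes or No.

Even without that edge, I still reaches L via I – A – L, so the network stays connected. Not a bridge.

No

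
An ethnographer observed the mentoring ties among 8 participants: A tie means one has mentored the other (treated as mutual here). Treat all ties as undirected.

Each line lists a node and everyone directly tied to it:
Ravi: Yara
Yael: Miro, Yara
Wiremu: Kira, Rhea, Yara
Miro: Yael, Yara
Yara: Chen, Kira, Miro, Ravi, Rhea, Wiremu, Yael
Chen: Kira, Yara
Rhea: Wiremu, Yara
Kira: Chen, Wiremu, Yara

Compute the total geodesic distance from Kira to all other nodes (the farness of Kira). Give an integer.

11

Distances from Kira: Chen:1, Miro:2, Ravi:2, Rhea:2, Wiremu:1, Yael:2, Yara:1.
Sum = 1 + 2 + 2 + 2 + 1 + 2 + 1 = 11.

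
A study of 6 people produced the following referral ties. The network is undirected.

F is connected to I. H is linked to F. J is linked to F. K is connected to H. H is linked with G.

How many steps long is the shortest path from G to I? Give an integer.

3

One shortest route is G – H – F – I, which uses 3 edges, and at distance 2 from G we only reach {F, K}, which does not include I. So d(G,I) = 3.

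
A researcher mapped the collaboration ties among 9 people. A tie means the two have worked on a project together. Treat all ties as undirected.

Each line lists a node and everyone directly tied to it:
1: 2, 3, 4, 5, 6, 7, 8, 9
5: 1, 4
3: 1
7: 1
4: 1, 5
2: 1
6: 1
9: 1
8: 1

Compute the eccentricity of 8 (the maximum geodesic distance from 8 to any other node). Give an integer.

2

Distances from 8: 1:1, 2:2, 3:2, 4:2, 5:2, 6:2, 7:2, 9:2.
The largest is 2 (to 3, 4, 5, 6, 7, 9, and 2), so the eccentricity of 8 is 2.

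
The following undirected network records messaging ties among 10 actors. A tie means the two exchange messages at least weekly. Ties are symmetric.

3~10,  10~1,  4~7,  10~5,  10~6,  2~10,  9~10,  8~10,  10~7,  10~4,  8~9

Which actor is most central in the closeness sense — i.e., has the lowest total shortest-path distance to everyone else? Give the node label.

10

Farness (sum of distances to all others) for each node — 1:17, 2:17, 3:17, 4:16, 5:17, 6:17, 7:16, 8:16, 9:16, 10:9.
The smallest farness is 9, for 10, so 10 has the highest closeness.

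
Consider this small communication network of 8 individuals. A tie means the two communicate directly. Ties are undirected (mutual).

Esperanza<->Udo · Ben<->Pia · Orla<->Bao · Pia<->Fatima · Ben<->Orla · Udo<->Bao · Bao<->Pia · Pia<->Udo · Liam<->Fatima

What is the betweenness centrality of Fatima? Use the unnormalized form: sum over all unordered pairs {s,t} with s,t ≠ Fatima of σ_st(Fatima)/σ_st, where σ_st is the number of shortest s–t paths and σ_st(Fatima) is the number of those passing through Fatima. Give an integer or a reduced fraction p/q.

6

Pairs whose geodesics pass through Fatima — Esperanza–Liam: 1; Udo–Liam: 1; Orla–Liam: 2/2; Ben–Liam: 1; Bao–Liam: 1; Pia–Liam: 1.
All other pairs contribute 0.
Summing the contributions gives betweenness(Fatima) = 6.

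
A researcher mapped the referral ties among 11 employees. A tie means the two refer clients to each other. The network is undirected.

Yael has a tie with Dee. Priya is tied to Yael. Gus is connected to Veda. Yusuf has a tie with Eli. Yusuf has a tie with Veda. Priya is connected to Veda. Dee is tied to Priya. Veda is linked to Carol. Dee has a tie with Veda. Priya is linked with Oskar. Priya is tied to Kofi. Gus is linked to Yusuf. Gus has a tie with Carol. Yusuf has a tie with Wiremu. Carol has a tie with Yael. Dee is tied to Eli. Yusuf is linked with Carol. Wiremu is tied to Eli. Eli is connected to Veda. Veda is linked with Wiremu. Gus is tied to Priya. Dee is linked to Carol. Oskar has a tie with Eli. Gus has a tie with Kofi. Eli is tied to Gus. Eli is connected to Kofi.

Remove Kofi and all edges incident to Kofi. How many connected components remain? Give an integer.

Kofi's neighbors (Eli, Gus, and Priya) remain reachable from one another through other ties, so the rest of the network stays in one piece.

1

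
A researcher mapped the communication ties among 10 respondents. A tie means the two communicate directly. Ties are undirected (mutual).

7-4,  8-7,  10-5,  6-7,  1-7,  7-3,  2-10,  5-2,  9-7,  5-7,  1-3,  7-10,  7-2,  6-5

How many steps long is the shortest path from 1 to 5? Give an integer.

One shortest route is 1 – 7 – 5, which uses 2 edges, and 1 and 5 are not directly tied, so nothing shorter exists. So d(1,5) = 2.

2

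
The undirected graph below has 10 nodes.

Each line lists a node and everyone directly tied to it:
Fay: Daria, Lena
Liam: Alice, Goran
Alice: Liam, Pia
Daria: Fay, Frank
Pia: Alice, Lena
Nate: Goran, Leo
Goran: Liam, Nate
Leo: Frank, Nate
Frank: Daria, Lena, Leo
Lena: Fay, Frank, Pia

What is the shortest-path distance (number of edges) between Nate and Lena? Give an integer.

One shortest route is Nate – Leo – Frank – Lena, which uses 3 edges, and at distance 2 from Nate we only reach {Frank, Liam}, which does not include Lena. So d(Nate,Lena) = 3.

3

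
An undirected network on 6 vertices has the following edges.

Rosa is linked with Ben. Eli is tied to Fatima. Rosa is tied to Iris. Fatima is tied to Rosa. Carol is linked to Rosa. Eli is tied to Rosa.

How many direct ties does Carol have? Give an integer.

1

Carol is directly tied to Rosa. That is 1 neighbor, so the degree of Carol is 1.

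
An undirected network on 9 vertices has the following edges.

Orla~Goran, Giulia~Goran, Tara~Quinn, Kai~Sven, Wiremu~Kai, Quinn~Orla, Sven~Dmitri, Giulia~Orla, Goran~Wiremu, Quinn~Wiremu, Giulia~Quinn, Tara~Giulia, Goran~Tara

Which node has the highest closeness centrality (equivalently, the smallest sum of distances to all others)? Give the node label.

Farness (sum of distances to all others) for each node — Dmitri:29, Giulia:18, Goran:15, Kai:17, Orla:19, Quinn:15, Sven:22, Tara:19, Wiremu:14.
The smallest farness is 14, for Wiremu, so Wiremu has the highest closeness.

Wiremu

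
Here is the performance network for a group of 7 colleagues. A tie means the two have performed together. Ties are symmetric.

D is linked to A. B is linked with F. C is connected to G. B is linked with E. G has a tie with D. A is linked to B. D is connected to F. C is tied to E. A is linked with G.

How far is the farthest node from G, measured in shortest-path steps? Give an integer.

2

Distances from G: A:1, B:2, C:1, D:1, E:2, F:2.
The largest is 2 (to E, B, and F), so the eccentricity of G is 2.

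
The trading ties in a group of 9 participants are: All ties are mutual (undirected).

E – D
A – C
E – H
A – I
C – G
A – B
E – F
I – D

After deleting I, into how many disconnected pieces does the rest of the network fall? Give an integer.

2

Without I, the remaining ties split the others into: {A, B, C, G}; {D, E, F, H}.
That's 2 separate components.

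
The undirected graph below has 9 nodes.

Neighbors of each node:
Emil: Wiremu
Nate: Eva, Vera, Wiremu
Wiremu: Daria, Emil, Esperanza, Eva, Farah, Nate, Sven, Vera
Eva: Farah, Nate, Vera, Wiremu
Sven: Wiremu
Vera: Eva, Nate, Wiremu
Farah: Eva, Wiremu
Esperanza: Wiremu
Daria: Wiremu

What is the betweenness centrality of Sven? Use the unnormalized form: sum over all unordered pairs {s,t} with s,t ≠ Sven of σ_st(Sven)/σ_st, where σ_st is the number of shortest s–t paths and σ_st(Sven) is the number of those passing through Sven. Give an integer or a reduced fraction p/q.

0

No shortest path between any pair of other nodes passes through Sven.
Summing the contributions gives betweenness(Sven) = 0.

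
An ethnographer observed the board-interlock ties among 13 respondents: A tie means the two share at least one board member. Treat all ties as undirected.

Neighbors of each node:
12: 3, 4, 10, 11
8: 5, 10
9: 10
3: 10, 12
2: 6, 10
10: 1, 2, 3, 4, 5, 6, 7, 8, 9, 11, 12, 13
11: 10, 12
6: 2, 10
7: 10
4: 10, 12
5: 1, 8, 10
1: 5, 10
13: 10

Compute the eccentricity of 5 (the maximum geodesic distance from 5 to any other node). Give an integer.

Distances from 5: 1:1, 2:2, 3:2, 4:2, 6:2, 7:2, 8:1, 9:2, 10:1, 11:2, 12:2, 13:2.
The largest is 2 (to 9, 6, 7, 4, 12, 11, 13, 3, and 2), so the eccentricity of 5 is 2.

2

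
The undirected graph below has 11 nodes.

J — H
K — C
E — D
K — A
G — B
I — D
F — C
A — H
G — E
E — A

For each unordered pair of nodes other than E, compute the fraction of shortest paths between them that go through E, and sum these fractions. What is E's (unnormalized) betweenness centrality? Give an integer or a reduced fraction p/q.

Pairs whose geodesics pass through E — D–B: 1; D–K: 1; D–A: 1; D–F: 1; D–H: 1; D–G: 1; D–J: 1; D–C: 1; B–K: 1; B–A: 1; B–F: 1; B–H: 1; B–J: 1; B–I: 1 … (+14 more pairs).
All other pairs contribute 0.
Summing the contributions gives betweenness(E) = 28.

28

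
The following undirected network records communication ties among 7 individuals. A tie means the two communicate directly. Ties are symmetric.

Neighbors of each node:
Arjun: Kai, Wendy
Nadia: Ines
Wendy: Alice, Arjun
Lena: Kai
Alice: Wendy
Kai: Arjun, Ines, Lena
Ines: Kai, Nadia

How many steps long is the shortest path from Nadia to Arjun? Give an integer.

3

One shortest route is Nadia – Ines – Kai – Arjun, which uses 3 edges, and at distance 2 from Nadia we only reach {Kai}, which does not include Arjun. So d(Nadia,Arjun) = 3.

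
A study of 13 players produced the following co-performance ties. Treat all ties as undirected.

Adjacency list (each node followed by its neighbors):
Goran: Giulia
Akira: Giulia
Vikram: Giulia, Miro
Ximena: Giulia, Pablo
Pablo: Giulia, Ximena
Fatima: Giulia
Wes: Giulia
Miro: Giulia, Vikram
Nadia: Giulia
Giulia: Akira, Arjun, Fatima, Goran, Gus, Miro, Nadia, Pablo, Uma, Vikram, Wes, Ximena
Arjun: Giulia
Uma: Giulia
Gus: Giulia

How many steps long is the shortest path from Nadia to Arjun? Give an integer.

2

One shortest route is Nadia – Giulia – Arjun, which uses 2 edges, and Nadia and Arjun are not directly tied, so nothing shorter exists. So d(Nadia,Arjun) = 2.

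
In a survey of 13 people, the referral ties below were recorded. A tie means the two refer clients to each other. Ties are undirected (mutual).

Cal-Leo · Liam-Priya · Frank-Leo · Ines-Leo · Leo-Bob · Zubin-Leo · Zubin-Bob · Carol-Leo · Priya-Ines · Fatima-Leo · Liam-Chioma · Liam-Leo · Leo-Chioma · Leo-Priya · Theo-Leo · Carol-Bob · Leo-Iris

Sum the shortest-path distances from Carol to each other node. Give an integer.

22

Distances from Carol: Bob:1, Cal:2, Chioma:2, Fatima:2, Frank:2, Ines:2, Iris:2, Leo:1, Liam:2, Priya:2, Theo:2, Zubin:2.
Sum = 1 + 2 + 2 + 2 + 2 + 2 + 2 + 1 + 2 + 2 + 2 + 2 = 22.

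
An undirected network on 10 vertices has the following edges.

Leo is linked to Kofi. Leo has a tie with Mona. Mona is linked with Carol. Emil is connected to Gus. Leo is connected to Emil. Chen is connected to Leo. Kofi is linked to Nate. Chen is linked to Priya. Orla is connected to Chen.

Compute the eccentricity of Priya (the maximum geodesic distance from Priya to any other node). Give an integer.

Distances from Priya: Carol:4, Chen:1, Emil:3, Gus:4, Kofi:3, Leo:2, Mona:3, Nate:4, Orla:2.
The largest is 4 (to Carol, Nate, and Gus), so the eccentricity of Priya is 4.

4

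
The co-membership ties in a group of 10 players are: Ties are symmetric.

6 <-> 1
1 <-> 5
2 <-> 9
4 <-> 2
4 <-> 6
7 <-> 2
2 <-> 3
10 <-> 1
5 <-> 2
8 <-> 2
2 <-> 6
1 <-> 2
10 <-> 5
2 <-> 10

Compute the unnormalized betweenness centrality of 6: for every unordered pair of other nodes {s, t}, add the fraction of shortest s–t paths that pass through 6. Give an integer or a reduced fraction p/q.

1/2

Pairs whose geodesics pass through 6 — 1–4: 1/2.
All other pairs contribute 0.
Summing the contributions gives betweenness(6) = 1/2.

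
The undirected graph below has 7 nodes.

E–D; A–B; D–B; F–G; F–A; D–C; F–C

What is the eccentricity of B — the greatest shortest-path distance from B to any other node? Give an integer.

3

Distances from B: A:1, C:2, D:1, E:2, F:2, G:3.
The largest is 3 (to G), so the eccentricity of B is 3.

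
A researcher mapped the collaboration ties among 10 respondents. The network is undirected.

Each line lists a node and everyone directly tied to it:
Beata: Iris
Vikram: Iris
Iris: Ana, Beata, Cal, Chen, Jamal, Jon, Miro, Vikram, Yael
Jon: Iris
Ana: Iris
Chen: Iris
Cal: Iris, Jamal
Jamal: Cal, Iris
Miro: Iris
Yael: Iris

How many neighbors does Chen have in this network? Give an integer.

Chen is directly tied to Iris. That is 1 neighbor, so the degree of Chen is 1.

1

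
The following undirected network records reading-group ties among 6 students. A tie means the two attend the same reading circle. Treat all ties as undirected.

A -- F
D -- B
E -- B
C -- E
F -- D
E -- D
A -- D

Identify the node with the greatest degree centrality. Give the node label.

D

Degrees — A:2, B:2, C:1, D:4, E:3, F:2.
The maximum is 4, attained only by D.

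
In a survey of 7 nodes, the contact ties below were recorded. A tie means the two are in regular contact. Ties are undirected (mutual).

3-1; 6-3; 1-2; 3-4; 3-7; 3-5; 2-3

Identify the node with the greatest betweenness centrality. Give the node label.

3

Unnormalized betweenness of each node: 1:0, 2:0, 3:14, 4:0, 5:0, 6:0, 7:0.
3 has the largest value, 14, making it the main broker — the node through which the most shortest paths run.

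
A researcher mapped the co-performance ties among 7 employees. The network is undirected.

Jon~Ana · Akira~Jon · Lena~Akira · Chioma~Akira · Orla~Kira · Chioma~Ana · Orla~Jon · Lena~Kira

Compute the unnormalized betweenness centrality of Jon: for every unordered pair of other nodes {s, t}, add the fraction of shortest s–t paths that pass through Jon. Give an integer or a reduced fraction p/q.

Pairs whose geodesics pass through Jon — Ana–Akira: 1/2; Ana–Lena: 1/2; Ana–Kira: 1; Ana–Orla: 1; Chioma–Orla: 2/2; Akira–Orla: 1.
All other pairs contribute 0.
Summing the contributions gives betweenness(Jon) = 5.

5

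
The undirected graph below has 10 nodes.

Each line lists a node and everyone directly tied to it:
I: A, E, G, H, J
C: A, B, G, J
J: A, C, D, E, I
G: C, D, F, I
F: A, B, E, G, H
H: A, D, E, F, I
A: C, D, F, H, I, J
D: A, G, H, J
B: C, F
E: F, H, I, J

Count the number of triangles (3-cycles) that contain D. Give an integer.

2

D's neighbors: A, G, H, and J.
Neighbor pairs that are themselves tied: D–A–H; D–A–J. Each forms one triangle with D, for 2 in total.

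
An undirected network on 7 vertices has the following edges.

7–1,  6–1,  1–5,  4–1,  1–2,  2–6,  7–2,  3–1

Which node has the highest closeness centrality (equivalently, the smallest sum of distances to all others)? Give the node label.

Farness (sum of distances to all others) for each node — 1:6, 2:9, 3:11, 4:11, 5:11, 6:10, 7:10.
The smallest farness is 6, for 1, so 1 has the highest closeness.

1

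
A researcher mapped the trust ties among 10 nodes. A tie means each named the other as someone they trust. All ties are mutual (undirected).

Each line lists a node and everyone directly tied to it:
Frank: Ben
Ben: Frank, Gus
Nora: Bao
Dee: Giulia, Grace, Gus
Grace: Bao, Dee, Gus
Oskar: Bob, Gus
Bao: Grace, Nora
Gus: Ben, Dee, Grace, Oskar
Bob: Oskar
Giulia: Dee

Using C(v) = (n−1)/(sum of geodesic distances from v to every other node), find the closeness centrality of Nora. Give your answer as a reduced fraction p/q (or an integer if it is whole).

9/31

Distances from Nora: Bao:1, Ben:4, Bob:5, Dee:3, Frank:5, Giulia:4, Grace:2, Gus:3, Oskar:4. Sum = 31.
n = 10, so closeness = 9/31.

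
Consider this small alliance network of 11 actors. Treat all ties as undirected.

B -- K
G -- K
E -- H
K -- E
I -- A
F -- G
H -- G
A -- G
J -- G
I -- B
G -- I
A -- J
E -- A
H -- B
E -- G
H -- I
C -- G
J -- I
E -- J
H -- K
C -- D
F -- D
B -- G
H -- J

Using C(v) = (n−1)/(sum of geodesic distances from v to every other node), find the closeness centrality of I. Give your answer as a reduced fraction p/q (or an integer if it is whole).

5/8

Distances from I: A:1, B:1, C:2, D:3, E:2, F:2, G:1, H:1, J:1, K:2. Sum = 16.
n = 11, so closeness = 10/16 = 5/8.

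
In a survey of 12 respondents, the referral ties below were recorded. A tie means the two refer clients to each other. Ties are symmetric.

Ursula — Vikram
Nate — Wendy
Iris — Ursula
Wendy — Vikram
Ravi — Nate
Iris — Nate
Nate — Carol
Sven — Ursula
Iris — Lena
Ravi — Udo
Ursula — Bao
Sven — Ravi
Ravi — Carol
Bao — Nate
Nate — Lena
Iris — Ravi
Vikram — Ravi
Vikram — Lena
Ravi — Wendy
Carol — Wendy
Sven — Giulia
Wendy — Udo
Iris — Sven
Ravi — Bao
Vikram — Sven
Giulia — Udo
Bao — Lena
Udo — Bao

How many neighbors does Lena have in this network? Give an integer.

4

Lena is directly tied to Bao, Iris, Nate, and Vikram. That is 4 neighbors, so the degree of Lena is 4.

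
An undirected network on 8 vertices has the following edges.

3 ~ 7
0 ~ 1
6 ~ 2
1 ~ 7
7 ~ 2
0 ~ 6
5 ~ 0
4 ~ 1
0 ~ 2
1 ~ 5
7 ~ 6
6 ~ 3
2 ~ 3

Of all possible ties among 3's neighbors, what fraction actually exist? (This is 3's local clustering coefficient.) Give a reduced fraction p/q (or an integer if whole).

3's neighbors: 2, 6, and 7 (k = 3).
Possible neighbor pairs: C(3,2) = 3. Edges among them: 2–6, 2–7, 6–7 → e = 3.
Clustering(3) = 3/3 = 1.

1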